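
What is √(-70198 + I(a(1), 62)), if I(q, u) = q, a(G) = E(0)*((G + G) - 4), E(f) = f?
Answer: I*√70198 ≈ 264.95*I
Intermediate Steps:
a(G) = 0 (a(G) = 0*((G + G) - 4) = 0*(2*G - 4) = 0*(-4 + 2*G) = 0)
√(-70198 + I(a(1), 62)) = √(-70198 + 0) = √(-70198) = I*√70198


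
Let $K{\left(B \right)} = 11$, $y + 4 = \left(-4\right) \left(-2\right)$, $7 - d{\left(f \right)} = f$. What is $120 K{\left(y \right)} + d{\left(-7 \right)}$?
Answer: $1334$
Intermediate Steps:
$d{\left(f \right)} = 7 - f$
$y = 4$ ($y = -4 - -8 = -4 + 8 = 4$)
$120 K{\left(y \right)} + d{\left(-7 \right)} = 120 \cdot 11 + \left(7 - -7\right) = 1320 + \left(7 + 7\right) = 1320 + 14 = 1334$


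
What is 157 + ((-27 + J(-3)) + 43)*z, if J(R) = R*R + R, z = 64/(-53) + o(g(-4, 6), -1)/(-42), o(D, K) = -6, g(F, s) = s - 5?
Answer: 49557/371 ≈ 133.58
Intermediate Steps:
g(F, s) = -5 + s
z = -395/371 (z = 64/(-53) - 6/(-42) = 64*(-1/53) - 6*(-1/42) = -64/53 + ⅐ = -395/371 ≈ -1.0647)
J(R) = R + R² (J(R) = R² + R = R + R²)
157 + ((-27 + J(-3)) + 43)*z = 157 + ((-27 - 3*(1 - 3)) + 43)*(-395/371) = 157 + ((-27 - 3*(-2)) + 43)*(-395/371) = 157 + ((-27 + 6) + 43)*(-395/371) = 157 + (-21 + 43)*(-395/371) = 157 + 22*(-395/371) = 157 - 8690/371 = 49557/371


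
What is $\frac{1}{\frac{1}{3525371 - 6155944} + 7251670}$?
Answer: $\frac{2630573}{19076047306909} \approx 1.379 \cdot 10^{-7}$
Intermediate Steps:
$\frac{1}{\frac{1}{3525371 - 6155944} + 7251670} = \frac{1}{\frac{1}{-2630573} + 7251670} = \frac{1}{- \frac{1}{2630573} + 7251670} = \frac{1}{\frac{19076047306909}{2630573}} = \frac{2630573}{19076047306909}$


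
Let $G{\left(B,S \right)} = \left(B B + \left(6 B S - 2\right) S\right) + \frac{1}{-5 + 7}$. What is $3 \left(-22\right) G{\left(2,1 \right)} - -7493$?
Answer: $6536$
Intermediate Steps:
$G{\left(B,S \right)} = \frac{1}{2} + B^{2} + S \left(-2 + 6 B S\right)$ ($G{\left(B,S \right)} = \left(B^{2} + \left(6 B S - 2\right) S\right) + \frac{1}{2} = \left(B^{2} + \left(-2 + 6 B S\right) S\right) + \frac{1}{2} = \left(B^{2} + S \left(-2 + 6 B S\right)\right) + \frac{1}{2} = \frac{1}{2} + B^{2} + S \left(-2 + 6 B S\right)$)
$3 \left(-22\right) G{\left(2,1 \right)} - -7493 = 3 \left(-22\right) \left(\frac{1}{2} + 2^{2} - 2 + 6 \cdot 2 \cdot 1^{2}\right) - -7493 = - 66 \left(\frac{1}{2} + 4 - 2 + 6 \cdot 2 \cdot 1\right) + 7493 = - 66 \left(\frac{1}{2} + 4 - 2 + 12\right) + 7493 = \left(-66\right) \frac{29}{2} + 7493 = -957 + 7493 = 6536$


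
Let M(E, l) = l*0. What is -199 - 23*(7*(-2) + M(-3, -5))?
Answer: 123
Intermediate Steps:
M(E, l) = 0
-199 - 23*(7*(-2) + M(-3, -5)) = -199 - 23*(7*(-2) + 0) = -199 - 23*(-14 + 0) = -199 - 23*(-14) = -199 + 322 = 123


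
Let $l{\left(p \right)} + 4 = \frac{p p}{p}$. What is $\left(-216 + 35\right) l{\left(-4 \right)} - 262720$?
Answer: $-261272$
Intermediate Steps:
$l{\left(p \right)} = -4 + p$ ($l{\left(p \right)} = -4 + \frac{p p}{p} = -4 + \frac{p^{2}}{p} = -4 + p$)
$\left(-216 + 35\right) l{\left(-4 \right)} - 262720 = \left(-216 + 35\right) \left(-4 - 4\right) - 262720 = \left(-181\right) \left(-8\right) - 262720 = 1448 - 262720 = -261272$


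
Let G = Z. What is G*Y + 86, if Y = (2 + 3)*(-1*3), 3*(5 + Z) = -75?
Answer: 536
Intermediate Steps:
Z = -30 (Z = -5 + (⅓)*(-75) = -5 - 25 = -30)
G = -30
Y = -15 (Y = 5*(-3) = -15)
G*Y + 86 = -30*(-15) + 86 = 450 + 86 = 536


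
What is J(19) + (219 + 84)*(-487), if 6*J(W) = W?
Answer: -885347/6 ≈ -1.4756e+5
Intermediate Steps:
J(W) = W/6
J(19) + (219 + 84)*(-487) = (1/6)*19 + (219 + 84)*(-487) = 19/6 + 303*(-487) = 19/6 - 147561 = -885347/6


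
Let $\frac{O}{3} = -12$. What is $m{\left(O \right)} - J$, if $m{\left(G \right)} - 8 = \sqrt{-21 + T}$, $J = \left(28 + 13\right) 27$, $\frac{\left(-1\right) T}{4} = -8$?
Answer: $-1099 + \sqrt{11} \approx -1095.7$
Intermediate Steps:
$T = 32$ ($T = \left(-4\right) \left(-8\right) = 32$)
$O = -36$ ($O = 3 \left(-12\right) = -36$)
$J = 1107$ ($J = 41 \cdot 27 = 1107$)
$m{\left(G \right)} = 8 + \sqrt{11}$ ($m{\left(G \right)} = 8 + \sqrt{-21 + 32} = 8 + \sqrt{11}$)
$m{\left(O \right)} - J = \left(8 + \sqrt{11}\right) - 1107 = -1099 + \sqrt{11}$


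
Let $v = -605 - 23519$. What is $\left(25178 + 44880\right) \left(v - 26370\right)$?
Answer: $-3537508652$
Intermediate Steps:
$v = -24124$
$\left(25178 + 44880\right) \left(v - 26370\right) = \left(25178 + 44880\right) \left(-24124 - 26370\right) = 70058 \left(-50494\right) = -3537508652$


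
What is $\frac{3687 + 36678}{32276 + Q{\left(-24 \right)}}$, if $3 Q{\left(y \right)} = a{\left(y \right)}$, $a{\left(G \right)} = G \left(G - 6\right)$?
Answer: $\frac{40365}{32516} \approx 1.2414$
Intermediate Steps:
$a{\left(G \right)} = G \left(-6 + G\right)$
$Q{\left(y \right)} = \frac{y \left(-6 + y\right)}{3}$
$\frac{3687 + 36678}{32276 + Q{\left(-24 \right)}} = \frac{3687 + 36678}{32276 + \frac{1}{3} \left(-24\right) \left(-6 - 24\right)} = \frac{40365}{32276 + \frac{1}{3} \left(-24\right) \left(-30\right)} = \frac{40365}{32276 + 240} = \frac{40365}{32516}$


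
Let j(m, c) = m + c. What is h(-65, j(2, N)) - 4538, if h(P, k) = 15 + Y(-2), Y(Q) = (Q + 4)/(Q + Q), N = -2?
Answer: -9047/2 ≈ -4523.5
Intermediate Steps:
j(m, c) = c + m
Y(Q) = (4 + Q)/(2*Q) (Y(Q) = (4 + Q)/((2*Q)) = (4 + Q)*(1/(2*Q)) = (4 + Q)/(2*Q))
h(P, k) = 29/2 (h(P, k) = 15 + (½)*(4 - 2)/(-2) = 15 + (½)*(-½)*2 = 15 - ½ = 29/2)
h(-65, j(2, N)) - 4538 = 29/2 - 4538 = -9047/2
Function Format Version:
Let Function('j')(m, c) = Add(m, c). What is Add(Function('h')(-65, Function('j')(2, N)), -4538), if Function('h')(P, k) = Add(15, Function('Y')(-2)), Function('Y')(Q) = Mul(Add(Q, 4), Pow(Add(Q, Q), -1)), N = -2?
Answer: Rational(-9047, 2) ≈ -4523.5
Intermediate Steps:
Function('j')(m, c) = Add(c, m)
Function('Y')(Q) = Mul(Rational(1, 2), Pow(Q, -1), Add(4, Q)) (Function('Y')(Q) = Mul(Add(4, Q), Pow(Mul(2, Q), -1)) = Mul(Add(4, Q), Mul(Rational(1, 2), Pow(Q, -1))) = Mul(Rational(1, 2), Pow(Q, -1), Add(4, Q)))
Function('h')(P, k) = Rational(29, 2) (Function('h')(P, k) = Add(15, Mul(Rational(1, 2), Pow(-2, -1), Add(4, -2))) = Add(15, Mul(Rational(1, 2), Rational(-1, 2), 2)) = Add(15, Rational(-1, 2)) = Rational(29, 2))
Add(Function('h')(-65, Function('j')(2, N)), -4538) = Add(Rational(29, 2), -4538) = Rational(-9047, 2)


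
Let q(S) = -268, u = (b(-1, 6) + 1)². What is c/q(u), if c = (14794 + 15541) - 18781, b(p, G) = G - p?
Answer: -5777/134 ≈ -43.112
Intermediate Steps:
u = 64 (u = ((6 - 1*(-1)) + 1)² = ((6 + 1) + 1)² = (7 + 1)² = 8² = 64)
c = 11554 (c = 30335 - 18781 = 11554)
c/q(u) = 11554/(-268) = 11554*(-1/268) = -5777/134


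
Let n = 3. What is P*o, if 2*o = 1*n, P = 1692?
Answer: 2538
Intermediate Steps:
o = 3/2 (o = (1*3)/2 = (1/2)*3 = 3/2 ≈ 1.5000)
P*o = 1692*(3/2) = 2538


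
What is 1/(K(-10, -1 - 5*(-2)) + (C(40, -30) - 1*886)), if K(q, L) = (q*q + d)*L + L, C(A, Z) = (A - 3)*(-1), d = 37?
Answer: 1/319 ≈ 0.0031348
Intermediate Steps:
C(A, Z) = 3 - A (C(A, Z) = (-3 + A)*(-1) = 3 - A)
K(q, L) = L + L*(37 + q**2) (K(q, L) = (q*q + 37)*L + L = (q**2 + 37)*L + L = (37 + q**2)*L + L = L*(37 + q**2) + L = L + L*(37 + q**2))
1/(K(-10, -1 - 5*(-2)) + (C(40, -30) - 1*886)) = 1/((-1 - 5*(-2))*(38 + (-10)**2) + ((3 - 1*40) - 1*886)) = 1/((-1 + 10)*(38 + 100) + ((3 - 40) - 886)) = 1/(9*138 + (-37 - 886)) = 1/(1242 - 923) = 1/319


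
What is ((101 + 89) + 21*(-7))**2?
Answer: 1849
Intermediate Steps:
((101 + 89) + 21*(-7))**2 = (190 - 147)**2 = 43**2 = 1849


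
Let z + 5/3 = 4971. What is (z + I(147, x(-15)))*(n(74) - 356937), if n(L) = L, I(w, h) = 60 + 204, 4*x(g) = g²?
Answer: -5602749100/3 ≈ -1.8676e+9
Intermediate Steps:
z = 14908/3 (z = -5/3 + 4971 = 14908/3 ≈ 4969.3)
x(g) = g²/4
I(w, h) = 264
(z + I(147, x(-15)))*(n(74) - 356937) = (14908/3 + 264)*(74 - 356937) = (15700/3)*(-356863) = -5602749100/3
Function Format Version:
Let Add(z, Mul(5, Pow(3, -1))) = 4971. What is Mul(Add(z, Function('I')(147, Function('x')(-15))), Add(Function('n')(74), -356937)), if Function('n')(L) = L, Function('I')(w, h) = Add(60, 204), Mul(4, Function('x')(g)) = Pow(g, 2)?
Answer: Rational(-5602749100, 3) ≈ -1.8676e+9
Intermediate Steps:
z = Rational(14908, 3) (z = Add(Rational(-5, 3), 4971) = Rational(14908, 3) ≈ 4969.3)
Function('x')(g) = Mul(Rational(1, 4), Pow(g, 2))
Function('I')(w, h) = 264
Mul(Add(z, Function('I')(147, Function('x')(-15))), Add(Function('n')(74), -356937)) = Mul(Add(Rational(14908, 3), 264), Add(74, -356937)) = Mul(Rational(15700, 3), -356863) = Rational(-5602749100, 3)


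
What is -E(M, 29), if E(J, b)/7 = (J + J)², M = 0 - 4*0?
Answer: 0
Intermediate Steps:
M = 0 (M = 0 + 0 = 0)
E(J, b) = 28*J² (E(J, b) = 7*(J + J)² = 7*(2*J)² = 7*(4*J²) = 28*J²)
-E(M, 29) = -28*0² = -28*0 = -1*0 = 0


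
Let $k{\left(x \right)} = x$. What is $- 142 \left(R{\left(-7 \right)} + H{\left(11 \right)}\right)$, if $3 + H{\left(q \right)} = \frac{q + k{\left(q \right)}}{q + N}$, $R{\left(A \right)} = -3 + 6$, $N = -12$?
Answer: $3124$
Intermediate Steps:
$R{\left(A \right)} = 3$
$H{\left(q \right)} = -3 + \frac{2 q}{-12 + q}$ ($H{\left(q \right)} = -3 + \frac{q + q}{q - 12} = -3 + \frac{2 q}{-12 + q}$)
$- 142 \left(R{\left(-7 \right)} + H{\left(11 \right)}\right) = - 142 \left(3 + \frac{36 - 11}{-12 + 11}\right) = - 142 \left(3 + \frac{36 - 11}{-1}\right) = - 142 \left(3 - 25\right) = \left(-142\right) \left(-22\right) = 3124$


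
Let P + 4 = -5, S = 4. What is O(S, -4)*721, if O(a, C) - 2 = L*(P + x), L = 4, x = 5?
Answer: -10094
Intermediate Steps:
P = -9 (P = -4 - 5 = -9)
O(a, C) = -14 (O(a, C) = 2 + 4*(-9 + 5) = 2 + 4*(-4) = 2 - 16 = -14)
O(S, -4)*721 = -14*721 = -10094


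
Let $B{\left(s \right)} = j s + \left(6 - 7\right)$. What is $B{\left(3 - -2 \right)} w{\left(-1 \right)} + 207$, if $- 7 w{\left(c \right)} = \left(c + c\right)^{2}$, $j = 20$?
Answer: $\frac{1053}{7} \approx 150.43$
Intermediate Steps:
$w{\left(c \right)} = - \frac{4 c^{2}}{7}$ ($w{\left(c \right)} = - \frac{\left(c + c\right)^{2}}{7} = - \frac{\left(2 c\right)^{2}}{7} = - \frac{4 c^{2}}{7}$)
$B{\left(s \right)} = -1 + 20 s$ ($B{\left(s \right)} = 20 s + \left(6 - 7\right) = 20 s - 1 = -1 + 20 s$)
$B{\left(3 - -2 \right)} w{\left(-1 \right)} + 207 = \left(-1 + 20 \left(3 - -2\right)\right) \left(- \frac{4 \left(-1\right)^{2}}{7}\right) + 207 = \left(-1 + 20 \left(3 + 2\right)\right) \left(\left(- \frac{4}{7}\right) 1\right) + 207 = \left(-1 + 20 \cdot 5\right) \left(- \frac{4}{7}\right) + 207 = \left(-1 + 100\right) \left(- \frac{4}{7}\right) + 207 = 99 \left(- \frac{4}{7}\right) + 207 = - \frac{396}{7} + 207 = \frac{1053}{7}$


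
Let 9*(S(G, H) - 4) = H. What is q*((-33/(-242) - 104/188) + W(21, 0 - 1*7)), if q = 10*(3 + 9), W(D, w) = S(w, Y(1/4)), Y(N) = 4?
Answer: 749620/1551 ≈ 483.31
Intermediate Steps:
S(G, H) = 4 + H/9
W(D, w) = 40/9 (W(D, w) = 4 + (⅑)*4 = 4 + 4/9 = 40/9)
q = 120 (q = 10*12 = 120)
q*((-33/(-242) - 104/188) + W(21, 0 - 1*7)) = 120*((-33/(-242) - 104/188) + 40/9) = 120*((-33*(-1/242) - 104*1/188) + 40/9) = 120*((3/22 - 26/47) + 40/9) = 120*(-431/1034 + 40/9) = 120*(37481/9306) = 749620/1551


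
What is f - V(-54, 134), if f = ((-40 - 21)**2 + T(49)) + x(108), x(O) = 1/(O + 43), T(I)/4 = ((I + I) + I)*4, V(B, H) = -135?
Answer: 937409/151 ≈ 6208.0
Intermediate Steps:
T(I) = 48*I (T(I) = 4*(((I + I) + I)*4) = 4*((2*I + I)*4) = 4*((3*I)*4) = 4*(12*I) = 48*I)
x(O) = 1/(43 + O)
f = 917024/151 (f = ((-40 - 21)**2 + 48*49) + 1/(43 + 108) = ((-61)**2 + 2352) + 1/151 = (3721 + 2352) + 1/151 = 6073 + 1/151 = 917024/151 ≈ 6073.0)
f - V(-54, 134) = 917024/151 - 1*(-135) = 917024/151 + 135 = 937409/151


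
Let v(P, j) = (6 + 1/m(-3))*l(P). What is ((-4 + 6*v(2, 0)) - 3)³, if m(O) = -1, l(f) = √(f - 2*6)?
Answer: 188657 - 265590*I*√10 ≈ 1.8866e+5 - 8.3987e+5*I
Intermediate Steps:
l(f) = √(-12 + f) (l(f) = √(f - 12) = √(-12 + f))
v(P, j) = 5*√(-12 + P) (v(P, j) = (6 + 1/(-1))*√(-12 + P) = (6 - 1)*√(-12 + P) = 5*√(-12 + P))
((-4 + 6*v(2, 0)) - 3)³ = ((-4 + 6*(5*√(-12 + 2))) - 3)³ = ((-4 + 6*(5*√(-10))) - 3)³ = ((-4 + 6*(5*(I*√10))) - 3)³ = ((-4 + 6*(5*I*√10)) - 3)³ = ((-4 + 30*I*√10) - 3)³ = (-7 + 30*I*√10)³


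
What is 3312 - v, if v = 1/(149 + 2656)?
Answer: 9290159/2805 ≈ 3312.0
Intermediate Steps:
v = 1/2805 ≈ 0.00035651
3312 - v = 3312 - 1*1/2805 = 3312 - 1/2805 = 9290159/2805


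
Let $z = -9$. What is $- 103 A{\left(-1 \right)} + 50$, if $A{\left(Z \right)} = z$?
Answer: $977$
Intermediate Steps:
$A{\left(Z \right)} = -9$
$- 103 A{\left(-1 \right)} + 50 = \left(-103\right) \left(-9\right) + 50 = 927 + 50 = 977$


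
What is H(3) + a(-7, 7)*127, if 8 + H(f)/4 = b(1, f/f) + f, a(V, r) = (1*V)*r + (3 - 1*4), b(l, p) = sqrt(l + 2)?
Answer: -6370 + 4*sqrt(3) ≈ -6363.1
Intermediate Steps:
b(l, p) = sqrt(2 + l)
a(V, r) = -1 + V*r (a(V, r) = V*r + (3 - 4) = V*r - 1 = -1 + V*r)
H(f) = -32 + 4*f + 4*sqrt(3) (H(f) = -32 + 4*(sqrt(2 + 1) + f) = -32 + 4*(sqrt(3) + f) = -32 + 4*(f + sqrt(3)) = -32 + (4*f + 4*sqrt(3)) = -32 + 4*f + 4*sqrt(3))
H(3) + a(-7, 7)*127 = (-32 + 4*3 + 4*sqrt(3)) + (-1 - 7*7)*127 = (-32 + 12 + 4*sqrt(3)) + (-1 - 49)*127 = (-20 + 4*sqrt(3)) - 50*127 = (-20 + 4*sqrt(3)) - 6350 = -6370 + 4*sqrt(3)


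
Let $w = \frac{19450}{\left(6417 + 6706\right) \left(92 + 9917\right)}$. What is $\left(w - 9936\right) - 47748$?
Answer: $- \frac{7576684184738}{131348107} \approx -57684.0$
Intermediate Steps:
$w = \frac{19450}{131348107}$ ($w = \frac{19450}{13123 \cdot 10009} = \frac{19450}{131348107} \approx 0.00014808$)
$\left(w - 9936\right) - 47748 = \left(\frac{19450}{131348107} - 9936\right) - 47748 = - \frac{1305074771702}{131348107} - 47748 = - \frac{7576684184738}{131348107}$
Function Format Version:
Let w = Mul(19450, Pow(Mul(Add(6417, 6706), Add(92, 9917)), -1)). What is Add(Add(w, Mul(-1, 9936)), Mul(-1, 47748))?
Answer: Rational(-7576684184738, 131348107) ≈ -57684.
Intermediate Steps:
w = Rational(19450, 131348107) (w = Mul(19450, Pow(Mul(13123, 10009), -1)) = Mul(19450, Pow(131348107, -1)) = Mul(19450, Rational(1, 131348107)) = Rational(19450, 131348107) ≈ 0.00014808)
Add(Add(w, Mul(-1, 9936)), Mul(-1, 47748)) = Add(Add(Rational(19450, 131348107), Mul(-1, 9936)), Mul(-1, 47748)) = Add(Add(Rational(19450, 131348107), -9936), -47748) = Add(Rational(-1305074771702, 131348107), -47748) = Rational(-7576684184738, 131348107)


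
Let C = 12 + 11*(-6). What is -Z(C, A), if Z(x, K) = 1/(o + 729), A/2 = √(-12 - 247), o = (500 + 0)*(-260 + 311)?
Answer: -1/26229 ≈ -3.8126e-5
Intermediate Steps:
o = 25500 (o = 500*51 = 25500)
C = -54 (C = 12 - 66 = -54)
A = 2*I*√259 (A = 2*√(-12 - 247) = 2*√(-259) = 2*(I*√259) = 2*I*√259 ≈ 32.187*I)
Z(x, K) = 1/26229 (Z(x, K) = 1/(25500 + 729) = 1/26229)
-Z(C, A) = -1*1/26229 = -1/26229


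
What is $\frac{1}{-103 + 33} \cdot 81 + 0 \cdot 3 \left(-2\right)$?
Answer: $- \frac{81}{70} \approx -1.1571$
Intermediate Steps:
$\frac{1}{-103 + 33} \cdot 81 + 0 \cdot 3 \left(-2\right) = \frac{1}{-70} \cdot 81 + 0 \left(-2\right) = \left(- \frac{1}{70}\right) 81 + 0 = - \frac{81}{70} + 0 = - \frac{81}{70}$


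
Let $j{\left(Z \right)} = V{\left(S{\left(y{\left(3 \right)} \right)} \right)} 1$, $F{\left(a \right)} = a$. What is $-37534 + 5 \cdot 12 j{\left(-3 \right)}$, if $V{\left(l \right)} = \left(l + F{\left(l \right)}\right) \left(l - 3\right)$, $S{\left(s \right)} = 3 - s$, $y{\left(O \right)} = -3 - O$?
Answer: $-31054$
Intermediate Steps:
$V{\left(l \right)} = 2 l \left(-3 + l\right)$ ($V{\left(l \right)} = \left(l + l\right) \left(l - 3\right) = 2 l \left(-3 + l\right)$)
$j{\left(Z \right)} = 108$ ($j{\left(Z \right)} = 2 \left(3 - \left(-3 - 3\right)\right) \left(-3 + \left(3 - \left(-3 - 3\right)\right)\right) 1 = 2 \left(3 - -6\right) \left(-3 + \left(3 - -6\right)\right) 1 = 2 \left(3 + 6\right) \left(-3 + \left(3 + 6\right)\right) 1 = 2 \cdot 9 \left(-3 + 9\right) 1 = 2 \cdot 9 \cdot 6 \cdot 1 = 108 \cdot 1 = 108$)
$-37534 + 5 \cdot 12 j{\left(-3 \right)} = -37534 + 5 \cdot 12 \cdot 108 = -37534 + 60 \cdot 108 = -37534 + 6480 = -31054$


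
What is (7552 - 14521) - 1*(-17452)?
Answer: 10483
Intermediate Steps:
(7552 - 14521) - 1*(-17452) = -6969 + 17452 = 10483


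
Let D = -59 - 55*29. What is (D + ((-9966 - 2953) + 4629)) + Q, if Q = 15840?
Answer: 5896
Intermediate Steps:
D = -1654 (D = -59 - 1595 = -1654)
(D + ((-9966 - 2953) + 4629)) + Q = (-1654 + ((-9966 - 2953) + 4629)) + 15840 = (-1654 + (-12919 + 4629)) + 15840 = (-1654 - 8290) + 15840 = -9944 + 15840 = 5896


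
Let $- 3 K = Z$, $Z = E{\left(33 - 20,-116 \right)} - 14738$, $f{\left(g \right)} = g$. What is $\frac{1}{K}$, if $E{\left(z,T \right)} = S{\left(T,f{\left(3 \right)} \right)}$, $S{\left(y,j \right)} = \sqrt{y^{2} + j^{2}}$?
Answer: $\frac{14738}{72398393} + \frac{\sqrt{13465}}{72398393} \approx 0.00020517$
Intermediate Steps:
$S{\left(y,j \right)} = \sqrt{j^{2} + y^{2}}$
$E{\left(z,T \right)} = \sqrt{9 + T^{2}}$ ($E{\left(z,T \right)} = \sqrt{3^{2} + T^{2}} = \sqrt{9 + T^{2}}$)
$Z = -14738 + \sqrt{13465}$ ($Z = \sqrt{9 + \left(-116\right)^{2}} - 14738 = \sqrt{9 + 13456} - 14738 = \sqrt{13465} - 14738 = -14738 + \sqrt{13465} \approx -14622.0$)
$K = \frac{14738}{3} - \frac{\sqrt{13465}}{3}$ ($K = - \frac{-14738 + \sqrt{13465}}{3} = \frac{14738}{3} - \frac{\sqrt{13465}}{3} \approx 4874.0$)
$\frac{1}{K} = \frac{1}{\frac{14738}{3} - \frac{\sqrt{13465}}{3}}$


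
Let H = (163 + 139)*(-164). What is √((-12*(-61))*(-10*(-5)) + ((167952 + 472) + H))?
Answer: 2*√38874 ≈ 394.33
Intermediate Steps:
H = -49528 (H = 302*(-164) = -49528)
√((-12*(-61))*(-10*(-5)) + ((167952 + 472) + H)) = √((-12*(-61))*(-10*(-5)) + ((167952 + 472) - 49528)) = √(732*50 + (168424 - 49528)) = √(36600 + 118896) = √155496 = 2*√38874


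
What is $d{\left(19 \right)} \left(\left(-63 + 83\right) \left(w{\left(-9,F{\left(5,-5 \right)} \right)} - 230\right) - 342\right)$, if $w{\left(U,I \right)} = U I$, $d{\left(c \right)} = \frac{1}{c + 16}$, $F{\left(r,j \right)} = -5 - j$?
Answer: $- \frac{706}{5} \approx -141.2$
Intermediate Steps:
$d{\left(c \right)} = \frac{1}{16 + c}$
$w{\left(U,I \right)} = I U$
$d{\left(19 \right)} \left(\left(-63 + 83\right) \left(w{\left(-9,F{\left(5,-5 \right)} \right)} - 230\right) - 342\right) = \frac{\left(-63 + 83\right) \left(\left(-5 - -5\right) \left(-9\right) - 230\right) - 342}{16 + 19} = \frac{20 \left(\left(-5 + 5\right) \left(-9\right) - 230\right) - 342}{35} = \frac{20 \left(0 \left(-9\right) - 230\right) - 342}{35} = \frac{20 \left(0 - 230\right) - 342}{35} = \frac{20 \left(-230\right) - 342}{35} = \frac{-4600 - 342}{35} = \frac{1}{35} \left(-4942\right) = - \frac{706}{5}$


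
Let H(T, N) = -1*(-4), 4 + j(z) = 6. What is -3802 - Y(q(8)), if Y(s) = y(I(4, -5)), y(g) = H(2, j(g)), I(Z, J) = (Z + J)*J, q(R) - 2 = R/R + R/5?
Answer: -3806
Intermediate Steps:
j(z) = 2 (j(z) = -4 + 6 = 2)
q(R) = 3 + R/5 (q(R) = 2 + (R/R + R/5) = 2 + (1 + R*(⅕)) = 2 + (1 + R/5) = 3 + R/5)
H(T, N) = 4
I(Z, J) = J*(J + Z) (I(Z, J) = (J + Z)*J = J*(J + Z))
y(g) = 4
Y(s) = 4
-3802 - Y(q(8)) = -3802 - 1*4 = -3802 - 4 = -3806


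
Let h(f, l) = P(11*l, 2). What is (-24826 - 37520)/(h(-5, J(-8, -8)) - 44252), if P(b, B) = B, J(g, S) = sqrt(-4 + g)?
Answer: 10391/7375 ≈ 1.4089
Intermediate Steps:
h(f, l) = 2
(-24826 - 37520)/(h(-5, J(-8, -8)) - 44252) = (-24826 - 37520)/(2 - 44252) = -62346/(-44250) = -62346*(-1/44250) = 10391/7375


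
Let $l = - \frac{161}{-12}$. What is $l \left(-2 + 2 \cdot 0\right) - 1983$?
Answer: $- \frac{12059}{6} \approx -2009.8$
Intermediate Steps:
$l = \frac{161}{12}$ ($l = \left(-161\right) \left(- \frac{1}{12}\right) = \frac{161}{12} \approx 13.417$)
$l \left(-2 + 2 \cdot 0\right) - 1983 = \frac{161 \left(-2 + 2 \cdot 0\right)}{12} - 1983 = \frac{161 \left(-2 + 0\right)}{12} - 1983 = \frac{161}{12} \left(-2\right) - 1983 = - \frac{161}{6} - 1983 = - \frac{12059}{6}$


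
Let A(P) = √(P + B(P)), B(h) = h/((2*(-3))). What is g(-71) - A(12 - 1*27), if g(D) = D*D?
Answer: 5041 - 5*I*√2/2 ≈ 5041.0 - 3.5355*I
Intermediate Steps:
B(h) = -h/6 (B(h) = h/(-6) = h*(-⅙) = -h/6)
g(D) = D²
A(P) = √30*√P/6 (A(P) = √(P - P/6) = √(5*P/6) = √30*√P/6)
g(-71) - A(12 - 1*27) = (-71)² - √30*√(12 - 1*27)/6 = 5041 - √30*√(12 - 27)/6 = 5041 - √30*√(-15)/6 = 5041 - √30*I*√15/6 = 5041 - 5*I*√2/2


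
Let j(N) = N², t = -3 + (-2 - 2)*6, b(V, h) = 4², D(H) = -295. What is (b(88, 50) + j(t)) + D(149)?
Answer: 450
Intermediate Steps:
b(V, h) = 16
t = -27 (t = -3 - 4*6 = -3 - 24 = -27)
(b(88, 50) + j(t)) + D(149) = (16 + (-27)²) - 295 = (16 + 729) - 295 = 745 - 295 = 450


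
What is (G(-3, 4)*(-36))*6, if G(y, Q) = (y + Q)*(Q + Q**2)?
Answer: -4320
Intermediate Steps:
G(y, Q) = (Q + y)*(Q + Q**2)
(G(-3, 4)*(-36))*6 = ((4*(4 - 3 + 4**2 + 4*(-3)))*(-36))*6 = ((4*(4 - 3 + 16 - 12))*(-36))*6 = ((4*5)*(-36))*6 = (20*(-36))*6 = -720*6 = -4320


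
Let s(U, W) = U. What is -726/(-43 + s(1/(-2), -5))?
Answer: 484/29 ≈ 16.690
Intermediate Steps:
-726/(-43 + s(1/(-2), -5)) = -726/(-43 + 1/(-2)) = -726/(-43 + 1*(-½)) = -726/(-43 - ½) = -726/(-87/2) = -2/87*(-726) = 484/29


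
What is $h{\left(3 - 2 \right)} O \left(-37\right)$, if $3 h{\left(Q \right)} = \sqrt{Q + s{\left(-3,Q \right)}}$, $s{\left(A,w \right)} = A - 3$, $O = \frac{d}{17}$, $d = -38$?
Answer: $\frac{1406 i \sqrt{5}}{51} \approx 61.645 i$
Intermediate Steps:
$O = - \frac{38}{17} \approx -2.2353$
$s{\left(A,w \right)} = -3 + A$ ($s{\left(A,w \right)} = A - 3 = -3 + A$)
$h{\left(Q \right)} = \frac{\sqrt{-6 + Q}}{3}$ ($h{\left(Q \right)} = \frac{\sqrt{Q - 6}}{3} = \frac{\sqrt{-6 + Q}}{3}$)
$h{\left(3 - 2 \right)} O \left(-37\right) = \frac{\sqrt{-6 + \left(3 - 2\right)}}{3} \left(- \frac{38}{17}\right) \left(-37\right) = \frac{\sqrt{-6 + 1}}{3} \left(- \frac{38}{17}\right) \left(-37\right) = \frac{\sqrt{-5}}{3} \left(- \frac{38}{17}\right) \left(-37\right) = \frac{i \sqrt{5}}{3} \left(- \frac{38}{17}\right) \left(-37\right) = - \frac{38 i \sqrt{5}}{51} \left(-37\right) = \frac{1406 i \sqrt{5}}{51}$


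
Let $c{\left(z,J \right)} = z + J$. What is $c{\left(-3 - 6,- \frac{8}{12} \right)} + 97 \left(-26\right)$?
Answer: $- \frac{7595}{3} \approx -2531.7$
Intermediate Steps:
$c{\left(z,J \right)} = J + z$
$c{\left(-3 - 6,- \frac{8}{12} \right)} + 97 \left(-26\right) = \left(- \frac{8}{12} - 9\right) + 97 \left(-26\right) = \left(\left(-8\right) \frac{1}{12} - 9\right) - 2522 = \left(- \frac{2}{3} - 9\right) - 2522 = - \frac{29}{3} - 2522 = - \frac{7595}{3}$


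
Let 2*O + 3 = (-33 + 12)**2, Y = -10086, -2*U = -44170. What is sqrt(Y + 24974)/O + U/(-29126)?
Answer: -22085/29126 + 2*sqrt(3722)/219 ≈ -0.20110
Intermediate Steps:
U = 22085 (U = -1/2*(-44170) = 22085)
O = 219 (O = -3/2 + (-33 + 12)**2/2 = -3/2 + (1/2)*(-21)**2 = -3/2 + (1/2)*441 = -3/2 + 441/2 = 219)
sqrt(Y + 24974)/O + U/(-29126) = sqrt(-10086 + 24974)/219 + 22085/(-29126) = sqrt(14888)*(1/219) + 22085*(-1/29126) = (2*sqrt(3722))*(1/219) - 22085/29126 = 2*sqrt(3722)/219 - 22085/29126 = -22085/29126 + 2*sqrt(3722)/219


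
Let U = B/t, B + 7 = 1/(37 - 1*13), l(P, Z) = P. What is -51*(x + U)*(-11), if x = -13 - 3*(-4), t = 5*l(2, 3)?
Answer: -76109/80 ≈ -951.36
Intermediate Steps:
B = -167/24 (B = -7 + 1/(37 - 1*13) = -7 + 1/(37 - 13) = -7 + 1/24 = -167/24 ≈ -6.9583)
t = 10 (t = 5*2 = 10)
x = -1 (x = -13 + 12 = -1)
U = -167/240 (U = -167/24/10 = -167/24*⅒ = -167/240 ≈ -0.69583)
-51*(x + U)*(-11) = -51*(-1 - 167/240)*(-11) = -51*(-407/240)*(-11) = (6919/80)*(-11) = -76109/80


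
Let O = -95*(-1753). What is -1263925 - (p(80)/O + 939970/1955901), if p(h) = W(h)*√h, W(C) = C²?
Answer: -2472113111395/1955901 - 5120*√5/33307 ≈ -1.2639e+6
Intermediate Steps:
O = 166535
p(h) = h^(5/2) (p(h) = h²*√h = h^(5/2))
-1263925 - (p(80)/O + 939970/1955901) = -1263925 - (80^(5/2)/166535 + 939970/1955901) = -1263925 - ((25600*√5)*(1/166535) + 939970*(1/1955901)) = -1263925 - (5120*√5/33307 + 939970/1955901) = -1263925 - (939970/1955901 + 5120*√5/33307) = -1263925 + (-939970/1955901 - 5120*√5/33307) = -2472113111395/1955901 - 5120*√5/33307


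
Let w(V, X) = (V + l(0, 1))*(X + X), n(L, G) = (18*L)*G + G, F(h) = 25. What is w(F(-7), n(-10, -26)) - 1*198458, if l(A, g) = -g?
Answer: 24934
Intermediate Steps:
n(L, G) = G + 18*G*L (n(L, G) = 18*G*L + G = G + 18*G*L)
w(V, X) = 2*X*(-1 + V) (w(V, X) = (V - 1*1)*(X + X) = (V - 1)*(2*X) = (-1 + V)*(2*X) = 2*X*(-1 + V))
w(F(-7), n(-10, -26)) - 1*198458 = 2*(-26*(1 + 18*(-10)))*(-1 + 25) - 1*198458 = 2*(-26*(1 - 180))*24 - 198458 = 2*(-26*(-179))*24 - 198458 = 2*4654*24 - 198458 = 223392 - 198458 = 24934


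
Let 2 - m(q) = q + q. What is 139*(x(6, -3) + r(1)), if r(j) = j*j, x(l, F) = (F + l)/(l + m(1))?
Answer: 417/2 ≈ 208.50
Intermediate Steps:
m(q) = 2 - 2*q (m(q) = 2 - (q + q) = 2 - 2*q)
x(l, F) = (F + l)/l (x(l, F) = (F + l)/(l + (2 - 2*1)) = (F + l)/(l + (2 - 2)) = (F + l)/(l + 0) = (F + l)/l)
r(j) = j²
139*(x(6, -3) + r(1)) = 139*((-3 + 6)/6 + 1²) = 139*((⅙)*3 + 1) = 139*(½ + 1) = 139*(3/2) = 417/2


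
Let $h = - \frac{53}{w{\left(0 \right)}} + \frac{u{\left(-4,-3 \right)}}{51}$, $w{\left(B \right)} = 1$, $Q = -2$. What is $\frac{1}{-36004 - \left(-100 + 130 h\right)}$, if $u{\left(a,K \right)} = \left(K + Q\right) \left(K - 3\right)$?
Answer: $- \frac{17}{494538} \approx -3.4376 \cdot 10^{-5}$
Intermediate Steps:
$u{\left(a,K \right)} = \left(-3 + K\right) \left(-2 + K\right)$ ($u{\left(a,K \right)} = \left(K - 2\right) \left(K - 3\right) = \left(-2 + K\right) \left(-3 + K\right) = \left(-3 + K\right) \left(-2 + K\right)$)
$h = - \frac{891}{17}$ ($h = - \frac{53}{1} + \frac{6 + \left(-3\right)^{2} - -15}{51} = \left(-53\right) 1 + \left(6 + 9 + 15\right) \frac{1}{51} = -53 + 30 \cdot \frac{1}{51} = -53 + \frac{10}{17} = - \frac{891}{17} \approx -52.412$)
$\frac{1}{-36004 - \left(-100 + 130 h\right)} = \frac{1}{-36004 + \left(100 - - \frac{115830}{17}\right)} = \frac{1}{-36004 + \left(100 + \frac{115830}{17}\right)} = \frac{1}{-36004 + \frac{117530}{17}} = \frac{1}{- \frac{494538}{17}} = - \frac{17}{494538}$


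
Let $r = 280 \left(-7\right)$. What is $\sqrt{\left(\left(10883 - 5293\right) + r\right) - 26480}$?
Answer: $5 i \sqrt{914} \approx 151.16 i$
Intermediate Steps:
$r = -1960$
$\sqrt{\left(\left(10883 - 5293\right) + r\right) - 26480} = \sqrt{\left(\left(10883 - 5293\right) - 1960\right) - 26480} = \sqrt{\left(5590 - 1960\right) - 26480} = \sqrt{3630 - 26480} = \sqrt{-22850} = 5 i \sqrt{914}$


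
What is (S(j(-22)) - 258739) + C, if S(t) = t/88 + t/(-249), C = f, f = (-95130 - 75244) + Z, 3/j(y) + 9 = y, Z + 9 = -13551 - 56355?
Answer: -112991916033/226424 ≈ -4.9903e+5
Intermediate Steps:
Z = -69915 (Z = -9 + (-13551 - 56355) = -9 - 69906 = -69915)
j(y) = 3/(-9 + y)
f = -240289 (f = (-95130 - 75244) - 69915 = -170374 - 69915 = -240289)
C = -240289
S(t) = 161*t/21912 (S(t) = t*(1/88) + t*(-1/249) = t/88 - t/249 = 161*t/21912)
(S(j(-22)) - 258739) + C = (161*(3/(-9 - 22))/21912 - 258739) - 240289 = (161*(3/(-31))/21912 - 258739) - 240289 = (161*(3*(-1/31))/21912 - 258739) - 240289 = ((161/21912)*(-3/31) - 258739) - 240289 = (-161/226424 - 258739) - 240289 = -58584719497/226424 - 240289 = -112991916033/226424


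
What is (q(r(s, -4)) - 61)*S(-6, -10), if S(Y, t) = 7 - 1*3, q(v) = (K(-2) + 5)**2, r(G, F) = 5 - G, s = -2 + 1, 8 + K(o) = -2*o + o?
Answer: -240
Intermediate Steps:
K(o) = -8 - o (K(o) = -8 + (-2*o + o) = -8 - o)
s = -1
q(v) = 1 (q(v) = ((-8 - 1*(-2)) + 5)**2 = ((-8 + 2) + 5)**2 = (-6 + 5)**2 = (-1)**2 = 1)
S(Y, t) = 4 (S(Y, t) = 7 - 3 = 4)
(q(r(s, -4)) - 61)*S(-6, -10) = (1 - 61)*4 = -60*4 = -240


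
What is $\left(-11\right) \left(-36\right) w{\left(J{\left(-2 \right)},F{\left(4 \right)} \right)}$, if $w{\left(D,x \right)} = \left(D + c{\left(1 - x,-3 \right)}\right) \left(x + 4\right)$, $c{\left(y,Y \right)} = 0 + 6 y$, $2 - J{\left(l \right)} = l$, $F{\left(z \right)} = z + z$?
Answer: $-180576$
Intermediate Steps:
$F{\left(z \right)} = 2 z$
$J{\left(l \right)} = 2 - l$
$c{\left(y,Y \right)} = 6 y$
$w{\left(D,x \right)} = \left(4 + x\right) \left(6 + D - 6 x\right)$ ($w{\left(D,x \right)} = \left(D + 6 \left(1 - x\right)\right) \left(x + 4\right) = \left(D - \left(-6 + 6 x\right)\right) \left(4 + x\right) = \left(6 + D - 6 x\right) \left(4 + x\right) = \left(4 + x\right) \left(6 + D - 6 x\right)$)
$\left(-11\right) \left(-36\right) w{\left(J{\left(-2 \right)},F{\left(4 \right)} \right)} = \left(-11\right) \left(-36\right) \left(24 - 18 \cdot 2 \cdot 4 - 6 \left(2 \cdot 4\right)^{2} + 4 \left(2 - -2\right) + \left(2 - -2\right) 2 \cdot 4\right) = 396 \left(24 - 144 - 6 \cdot 8^{2} + 4 \left(2 + 2\right) + \left(2 + 2\right) 8\right) = 396 \left(24 - 144 - 384 + 4 \cdot 4 + 4 \cdot 8\right) = 396 \left(24 - 144 - 384 + 16 + 32\right) = 396 \left(-456\right) = -180576$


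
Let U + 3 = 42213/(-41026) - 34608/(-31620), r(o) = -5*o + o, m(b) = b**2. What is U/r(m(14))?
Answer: 45317543/12107593120 ≈ 0.0037429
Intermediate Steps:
r(o) = -4*o
U = -317222801/108103510 (U = -3 + (42213/(-41026) - 34608/(-31620)) = -3 + (42213*(-1/41026) - 34608*(-1/31620)) = -3 + (-42213/41026 + 2884/2635) = -3 + 7087729/108103510 = -317222801/108103510 ≈ -2.9344)
U/r(m(14)) = -317222801/(108103510*((-4*14**2))) = -317222801/(108103510*((-4*196))) = -317222801/108103510/(-784) = -317222801/108103510*(-1/784) = 45317543/12107593120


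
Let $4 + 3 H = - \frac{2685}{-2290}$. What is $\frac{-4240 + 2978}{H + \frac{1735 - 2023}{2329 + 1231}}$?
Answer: $\frac{771624660}{625739} \approx 1233.1$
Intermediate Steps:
$H = - \frac{1295}{1374}$ ($H = - \frac{4}{3} + \frac{\left(-2685\right) \frac{1}{-2290}}{3} = - \frac{4}{3} + \frac{\left(-2685\right) \left(- \frac{1}{2290}\right)}{3} = - \frac{4}{3} + \frac{1}{3} \cdot \frac{537}{458} = - \frac{4}{3} + \frac{179}{458} = - \frac{1295}{1374} \approx -0.9425$)
$\frac{-4240 + 2978}{H + \frac{1735 - 2023}{2329 + 1231}} = \frac{-4240 + 2978}{- \frac{1295}{1374} + \frac{1735 - 2023}{2329 + 1231}} = - \frac{1262}{- \frac{1295}{1374} - \frac{288}{3560}} = - \frac{1262}{- \frac{1295}{1374} - \frac{36}{445}} = - \frac{1262}{- \frac{625739}{611430}} = \left(-1262\right) \left(- \frac{611430}{625739}\right) = \frac{771624660}{625739}$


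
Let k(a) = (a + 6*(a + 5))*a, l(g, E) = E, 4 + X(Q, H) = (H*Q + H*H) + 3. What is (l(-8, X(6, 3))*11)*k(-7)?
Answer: 38038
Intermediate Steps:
X(Q, H) = -1 + H² + H*Q (X(Q, H) = -4 + ((H*Q + H*H) + 3) = -4 + ((H*Q + H²) + 3) = -4 + ((H² + H*Q) + 3) = -4 + (3 + H² + H*Q) = -1 + H² + H*Q)
k(a) = a*(30 + 7*a) (k(a) = (a + 6*(5 + a))*a = (a + (30 + 6*a))*a = (30 + 7*a)*a = a*(30 + 7*a))
(l(-8, X(6, 3))*11)*k(-7) = ((-1 + 3² + 3*6)*11)*(-7*(30 + 7*(-7))) = ((-1 + 9 + 18)*11)*(-7*(30 - 49)) = (26*11)*(-7*(-19)) = 286*133 = 38038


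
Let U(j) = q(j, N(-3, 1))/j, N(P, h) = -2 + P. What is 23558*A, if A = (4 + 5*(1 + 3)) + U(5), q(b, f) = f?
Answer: 541834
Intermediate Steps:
U(j) = -5/j (U(j) = (-2 - 3)/j = -5/j)
A = 23 (A = (4 + 5*(1 + 3)) - 5/5 = (4 + 5*4) - 5*1/5 = (4 + 20) - 1 = 24 - 1 = 23)
23558*A = 23558*23 = 541834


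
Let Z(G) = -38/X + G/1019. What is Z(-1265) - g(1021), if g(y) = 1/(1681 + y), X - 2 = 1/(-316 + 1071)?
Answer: -84159450259/4160293718 ≈ -20.229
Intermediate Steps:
X = 1511/755 (X = 2 + 1/(-316 + 1071) = 2 + 1/755 = 1511/755 ≈ 2.0013)
Z(G) = -28690/1511 + G/1019 (Z(G) = -38/1511/755 + G/1019 = -38*755/1511 + G*(1/1019) = -28690/1511 + G/1019)
Z(-1265) - g(1021) = (-28690/1511 + (1/1019)*(-1265)) - 1/(1681 + 1021) = (-28690/1511 - 1265/1019) - 1/2702 = -31146525/1539709 - 1*1/2702 = -31146525/1539709 - 1/2702 = -84159450259/4160293718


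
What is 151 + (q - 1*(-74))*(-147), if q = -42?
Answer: -4553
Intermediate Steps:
151 + (q - 1*(-74))*(-147) = 151 + (-42 - 1*(-74))*(-147) = 151 + (-42 + 74)*(-147) = 151 + 32*(-147) = 151 - 4704 = -4553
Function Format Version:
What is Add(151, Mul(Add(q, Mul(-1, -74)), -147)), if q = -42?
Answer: -4553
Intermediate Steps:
Add(151, Mul(Add(q, Mul(-1, -74)), -147)) = Add(151, Mul(Add(-42, Mul(-1, -74)), -147)) = Add(151, Mul(Add(-42, 74), -147)) = Add(151, Mul(32, -147)) = Add(151, -4704) = -4553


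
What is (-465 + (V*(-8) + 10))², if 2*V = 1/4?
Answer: 207936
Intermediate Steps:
V = ⅛ (V = (½)/4 = (½)*(¼) = ⅛ ≈ 0.12500)
(-465 + (V*(-8) + 10))² = (-465 + ((⅛)*(-8) + 10))² = (-465 + (-1 + 10))² = (-465 + 9)² = (-456)² = 207936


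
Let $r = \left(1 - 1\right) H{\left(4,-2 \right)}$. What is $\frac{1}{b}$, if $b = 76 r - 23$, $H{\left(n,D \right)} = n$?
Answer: $- \frac{1}{23} \approx -0.043478$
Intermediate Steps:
$r = 0$ ($r = \left(1 - 1\right) 4 = 0 \cdot 4 = 0$)
$b = -23$ ($b = 76 \cdot 0 - 23 = 0 - 23 = -23$)
$\frac{1}{b} = \frac{1}{-23} = - \frac{1}{23}$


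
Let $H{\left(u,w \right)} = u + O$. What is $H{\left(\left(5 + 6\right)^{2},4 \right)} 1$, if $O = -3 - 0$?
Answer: $118$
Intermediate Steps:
$O = -3$ ($O = -3 + 0 = -3$)
$H{\left(u,w \right)} = -3 + u$ ($H{\left(u,w \right)} = u - 3 = -3 + u$)
$H{\left(\left(5 + 6\right)^{2},4 \right)} 1 = \left(-3 + \left(5 + 6\right)^{2}\right) 1 = \left(-3 + 11^{2}\right) 1 = \left(-3 + 121\right) 1 = 118 \cdot 1 = 118$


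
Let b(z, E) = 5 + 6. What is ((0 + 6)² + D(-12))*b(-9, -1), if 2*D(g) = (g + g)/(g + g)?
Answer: 803/2 ≈ 401.50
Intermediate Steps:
D(g) = ½ (D(g) = ((g + g)/(g + g))/2 = ((2*g)/((2*g)))/2 = ((2*g)*(1/(2*g)))/2 = (½)*1 = ½)
b(z, E) = 11
((0 + 6)² + D(-12))*b(-9, -1) = ((0 + 6)² + ½)*11 = (6² + ½)*11 = (36 + ½)*11 = (73/2)*11 = 803/2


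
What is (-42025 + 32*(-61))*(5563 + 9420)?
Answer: -658907391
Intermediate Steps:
(-42025 + 32*(-61))*(5563 + 9420) = (-42025 - 1952)*14983 = -43977*14983 = -658907391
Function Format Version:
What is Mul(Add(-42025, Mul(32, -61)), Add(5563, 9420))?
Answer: -658907391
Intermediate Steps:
Mul(Add(-42025, Mul(32, -61)), Add(5563, 9420)) = Mul(Add(-42025, -1952), 14983) = Mul(-43977, 14983) = -658907391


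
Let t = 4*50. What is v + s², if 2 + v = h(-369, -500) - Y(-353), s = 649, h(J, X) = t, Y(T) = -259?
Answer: 421658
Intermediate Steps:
t = 200
h(J, X) = 200
v = 457 (v = -2 + (200 - 1*(-259)) = -2 + (200 + 259) = -2 + 459 = 457)
v + s² = 457 + 649² = 457 + 421201 = 421658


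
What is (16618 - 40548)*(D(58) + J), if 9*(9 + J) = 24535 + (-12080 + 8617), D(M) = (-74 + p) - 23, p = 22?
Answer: -162053960/3 ≈ -5.4018e+7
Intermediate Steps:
D(M) = -75 (D(M) = (-74 + 22) - 23 = -52 - 23 = -75)
J = 6997/3 (J = -9 + (24535 + (-12080 + 8617))/9 = -9 + (24535 - 3463)/9 = -9 + (⅑)*21072 = -9 + 7024/3 = 6997/3 ≈ 2332.3)
(16618 - 40548)*(D(58) + J) = (16618 - 40548)*(-75 + 6997/3) = -23930*6772/3 = -162053960/3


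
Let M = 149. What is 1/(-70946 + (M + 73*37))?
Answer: -1/68096 ≈ -1.4685e-5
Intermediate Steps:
1/(-70946 + (M + 73*37)) = 1/(-70946 + (149 + 73*37)) = 1/(-70946 + (149 + 2701)) = 1/(-70946 + 2850) = 1/(-68096) = -1/68096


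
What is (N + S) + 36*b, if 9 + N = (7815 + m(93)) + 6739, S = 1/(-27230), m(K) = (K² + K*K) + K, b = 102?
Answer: 969605839/27230 ≈ 35608.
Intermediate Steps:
m(K) = K + 2*K² (m(K) = (K² + K²) + K = 2*K² + K = K + 2*K²)
S = -1/27230 ≈ -3.6724e-5
N = 31936 (N = -9 + ((7815 + 93*(1 + 2*93)) + 6739) = -9 + ((7815 + 93*(1 + 186)) + 6739) = -9 + ((7815 + 93*187) + 6739) = -9 + ((7815 + 17391) + 6739) = -9 + (25206 + 6739) = -9 + 31945 = 31936)
(N + S) + 36*b = (31936 - 1/27230) + 36*102 = 869617279/27230 + 3672 = 969605839/27230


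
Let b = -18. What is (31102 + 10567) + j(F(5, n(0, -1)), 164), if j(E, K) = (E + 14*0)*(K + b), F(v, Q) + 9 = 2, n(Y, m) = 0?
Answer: 40647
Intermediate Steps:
F(v, Q) = -7 (F(v, Q) = -9 + 2 = -7)
j(E, K) = E*(-18 + K) (j(E, K) = (E + 14*0)*(K - 18) = (E + 0)*(-18 + K) = E*(-18 + K))
(31102 + 10567) + j(F(5, n(0, -1)), 164) = (31102 + 10567) - 7*(-18 + 164) = 41669 - 7*146 = 41669 - 1022 = 40647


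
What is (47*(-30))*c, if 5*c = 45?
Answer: -12690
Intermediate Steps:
c = 9 (c = (⅕)*45 = 9)
(47*(-30))*c = (47*(-30))*9 = -1410*9 = -12690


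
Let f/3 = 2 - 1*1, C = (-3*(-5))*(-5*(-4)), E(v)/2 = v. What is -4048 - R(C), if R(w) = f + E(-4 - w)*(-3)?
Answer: -5875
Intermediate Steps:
E(v) = 2*v
C = 300 (C = 15*20 = 300)
f = 3 (f = 3*(2 - 1*1) = 3*(2 - 1) = 3*1 = 3)
R(w) = 27 + 6*w (R(w) = 3 + (2*(-4 - w))*(-3) = 3 + (-8 - 2*w)*(-3) = 3 + (24 + 6*w) = 27 + 6*w)
-4048 - R(C) = -4048 - (27 + 6*300) = -4048 - (27 + 1800) = -4048 - 1*1827 = -4048 - 1827 = -5875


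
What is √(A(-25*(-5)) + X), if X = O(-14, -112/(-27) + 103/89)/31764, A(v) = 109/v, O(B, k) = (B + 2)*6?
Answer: √3808675655/66175 ≈ 0.93260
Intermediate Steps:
O(B, k) = 12 + 6*B (O(B, k) = (2 + B)*6 = 12 + 6*B)
X = -6/2647 (X = (12 + 6*(-14))/31764 = (12 - 84)*(1/31764) = -72*1/31764 = -6/2647 ≈ -0.0022667)
√(A(-25*(-5)) + X) = √(109/((-25*(-5))) - 6/2647) = √(109/125 - 6/2647) = √(287773/330875) = √3808675655/66175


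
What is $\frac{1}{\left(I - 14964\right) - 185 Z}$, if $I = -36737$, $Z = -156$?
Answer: $- \frac{1}{22841} \approx -4.3781 \cdot 10^{-5}$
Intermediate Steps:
$\frac{1}{\left(I - 14964\right) - 185 Z} = \frac{1}{\left(-36737 - 14964\right) - -28860} = \frac{1}{-51701 + 28860} = \frac{1}{-22841} = - \frac{1}{22841}$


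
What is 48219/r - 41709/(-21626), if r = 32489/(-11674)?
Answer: -12172106429655/702607114 ≈ -17324.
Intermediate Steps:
r = -32489/11674 (r = 32489*(-1/11674) = -32489/11674 ≈ -2.7830)
48219/r - 41709/(-21626) = 48219/(-32489/11674) - 41709/(-21626) = 48219*(-11674/32489) - 41709*(-1/21626) = -562908606/32489 + 41709/21626 = -12172106429655/702607114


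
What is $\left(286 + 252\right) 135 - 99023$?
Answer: $-26393$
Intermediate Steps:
$\left(286 + 252\right) 135 - 99023 = 538 \cdot 135 - 99023 = 72630 - 99023 = -26393$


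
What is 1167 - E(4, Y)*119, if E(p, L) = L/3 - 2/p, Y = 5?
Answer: 6169/6 ≈ 1028.2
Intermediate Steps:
E(p, L) = -2/p + L/3 (E(p, L) = L*(⅓) - 2/p = L/3 - 2/p = -2/p + L/3)
1167 - E(4, Y)*119 = 1167 - (-2/4 + (⅓)*5)*119 = 1167 - (-2*¼ + 5/3)*119 = 1167 - (-½ + 5/3)*119 = 1167 - 7*119/6 = 1167 - 1*833/6 = 1167 - 833/6 = 6169/6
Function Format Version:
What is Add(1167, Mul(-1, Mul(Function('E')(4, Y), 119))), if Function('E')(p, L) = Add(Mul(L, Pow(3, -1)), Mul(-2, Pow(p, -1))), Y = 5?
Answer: Rational(6169, 6) ≈ 1028.2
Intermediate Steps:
Function('E')(p, L) = Add(Mul(-2, Pow(p, -1)), Mul(Rational(1, 3), L)) (Function('E')(p, L) = Add(Mul(L, Rational(1, 3)), Mul(-2, Pow(p, -1))) = Add(Mul(Rational(1, 3), L), Mul(-2, Pow(p, -1))) = Add(Mul(-2, Pow(p, -1)), Mul(Rational(1, 3), L)))
Add(1167, Mul(-1, Mul(Function('E')(4, Y), 119))) = Add(1167, Mul(-1, Mul(Add(Mul(-2, Pow(4, -1)), Mul(Rational(1, 3), 5)), 119))) = Add(1167, Mul(-1, Mul(Add(Mul(-2, Rational(1, 4)), Rational(5, 3)), 119))) = Add(1167, Mul(-1, Mul(Add(Rational(-1, 2), Rational(5, 3)), 119))) = Add(1167, Mul(-1, Mul(Rational(7, 6), 119))) = Add(1167, Mul(-1, Rational(833, 6))) = Add(1167, Rational(-833, 6)) = Rational(6169, 6)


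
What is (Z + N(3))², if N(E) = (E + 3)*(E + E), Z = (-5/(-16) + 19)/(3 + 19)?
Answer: 168506361/123904 ≈ 1360.0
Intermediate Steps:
Z = 309/352 (Z = (-5*(-1/16) + 19)/22 = (5/16 + 19)*(1/22) = (309/16)*(1/22) = 309/352 ≈ 0.87784)
N(E) = 2*E*(3 + E) (N(E) = (3 + E)*(2*E) = 2*E*(3 + E))
(Z + N(3))² = (309/352 + 2*3*(3 + 3))² = (309/352 + 2*3*6)² = (309/352 + 36)² = (12981/352)² = 168506361/123904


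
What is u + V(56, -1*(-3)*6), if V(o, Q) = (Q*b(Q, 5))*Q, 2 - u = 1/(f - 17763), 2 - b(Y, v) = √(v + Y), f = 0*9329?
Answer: 11545951/17763 - 324*√23 ≈ -903.85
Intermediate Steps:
f = 0
b(Y, v) = 2 - √(Y + v) (b(Y, v) = 2 - √(v + Y) = 2 - √(Y + v))
u = 35527/17763 (u = 2 - 1/(0 - 17763) = 2 - 1/(-17763) = 2 - 1*(-1/17763) = 2 + 1/17763 = 35527/17763 ≈ 2.0001)
V(o, Q) = Q²*(2 - √(5 + Q)) (V(o, Q) = (Q*(2 - √(Q + 5)))*Q = (Q*(2 - √(5 + Q)))*Q = Q²*(2 - √(5 + Q)))
u + V(56, -1*(-3)*6) = 35527/17763 + (-1*(-3)*6)²*(2 - √(5 - 1*(-3)*6)) = 35527/17763 + (3*6)²*(2 - √(5 + 3*6)) = 35527/17763 + 18²*(2 - √(5 + 18)) = 35527/17763 + 324*(2 - √23) = 35527/17763 + (648 - 324*√23) = 11545951/17763 - 324*√23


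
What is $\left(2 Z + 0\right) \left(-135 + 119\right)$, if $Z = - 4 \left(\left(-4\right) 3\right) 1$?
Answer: $-1536$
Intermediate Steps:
$Z = 48$ ($Z = \left(-4\right) \left(-12\right) 1 = 48 \cdot 1 = 48$)
$\left(2 Z + 0\right) \left(-135 + 119\right) = \left(2 \cdot 48 + 0\right) \left(-135 + 119\right) = \left(96 + 0\right) \left(-16\right) = 96 \left(-16\right) = -1536$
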